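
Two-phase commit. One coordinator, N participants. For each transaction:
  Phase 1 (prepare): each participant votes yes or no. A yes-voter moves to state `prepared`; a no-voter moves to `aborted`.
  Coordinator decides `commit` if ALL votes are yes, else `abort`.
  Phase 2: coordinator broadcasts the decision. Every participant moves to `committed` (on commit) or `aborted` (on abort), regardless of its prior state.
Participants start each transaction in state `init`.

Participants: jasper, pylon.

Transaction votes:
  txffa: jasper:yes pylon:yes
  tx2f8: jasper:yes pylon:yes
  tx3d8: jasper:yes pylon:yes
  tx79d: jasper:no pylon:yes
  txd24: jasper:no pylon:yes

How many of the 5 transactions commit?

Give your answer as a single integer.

Answer: 3

Derivation:
txffa: all yes -> commit (commits=1)
tx2f8: all yes -> commit (commits=2)
tx3d8: all yes -> commit (commits=3)
tx79d: no from jasper -> abort (commits=3)
txd24: no from jasper -> abort (commits=3)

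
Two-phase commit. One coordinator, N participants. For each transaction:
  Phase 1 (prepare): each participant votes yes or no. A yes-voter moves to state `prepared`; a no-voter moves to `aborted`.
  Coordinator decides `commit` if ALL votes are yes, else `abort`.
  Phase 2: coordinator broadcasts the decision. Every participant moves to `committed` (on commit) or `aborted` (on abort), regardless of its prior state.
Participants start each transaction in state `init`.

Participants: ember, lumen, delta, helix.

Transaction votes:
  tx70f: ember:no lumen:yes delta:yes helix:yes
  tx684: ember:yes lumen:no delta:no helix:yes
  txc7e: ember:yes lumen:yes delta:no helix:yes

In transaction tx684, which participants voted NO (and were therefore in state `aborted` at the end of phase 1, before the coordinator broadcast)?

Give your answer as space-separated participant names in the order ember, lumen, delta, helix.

Txn tx684 phase 1: ember yes -> prepared; lumen no -> aborted; delta no -> aborted; helix yes -> prepared

Answer: lumen delta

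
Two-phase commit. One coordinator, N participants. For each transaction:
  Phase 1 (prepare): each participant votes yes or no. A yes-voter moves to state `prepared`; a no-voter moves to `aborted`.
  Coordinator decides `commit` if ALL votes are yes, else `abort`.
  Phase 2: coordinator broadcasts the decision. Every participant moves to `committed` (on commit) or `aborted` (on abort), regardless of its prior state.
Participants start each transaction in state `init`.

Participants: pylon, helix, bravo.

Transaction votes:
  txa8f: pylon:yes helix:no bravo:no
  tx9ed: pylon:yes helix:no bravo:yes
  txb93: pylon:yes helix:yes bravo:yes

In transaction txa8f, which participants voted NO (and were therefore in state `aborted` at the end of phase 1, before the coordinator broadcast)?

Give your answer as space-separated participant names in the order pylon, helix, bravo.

Answer: helix bravo

Derivation:
Txn txa8f phase 1: pylon yes -> prepared; helix no -> aborted; bravo no -> aborted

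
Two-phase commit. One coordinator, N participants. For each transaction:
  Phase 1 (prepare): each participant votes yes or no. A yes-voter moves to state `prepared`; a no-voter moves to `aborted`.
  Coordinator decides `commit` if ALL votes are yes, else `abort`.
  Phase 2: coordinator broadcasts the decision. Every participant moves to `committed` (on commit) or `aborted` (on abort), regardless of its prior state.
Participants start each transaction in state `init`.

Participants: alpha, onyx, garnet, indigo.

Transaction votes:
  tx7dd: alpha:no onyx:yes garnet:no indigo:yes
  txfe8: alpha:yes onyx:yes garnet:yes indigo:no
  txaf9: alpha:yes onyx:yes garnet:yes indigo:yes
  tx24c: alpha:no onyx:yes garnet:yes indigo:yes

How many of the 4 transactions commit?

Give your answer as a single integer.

tx7dd: no from alpha, garnet -> abort (commits=0)
txfe8: no from indigo -> abort (commits=0)
txaf9: all yes -> commit (commits=1)
tx24c: no from alpha -> abort (commits=1)

Answer: 1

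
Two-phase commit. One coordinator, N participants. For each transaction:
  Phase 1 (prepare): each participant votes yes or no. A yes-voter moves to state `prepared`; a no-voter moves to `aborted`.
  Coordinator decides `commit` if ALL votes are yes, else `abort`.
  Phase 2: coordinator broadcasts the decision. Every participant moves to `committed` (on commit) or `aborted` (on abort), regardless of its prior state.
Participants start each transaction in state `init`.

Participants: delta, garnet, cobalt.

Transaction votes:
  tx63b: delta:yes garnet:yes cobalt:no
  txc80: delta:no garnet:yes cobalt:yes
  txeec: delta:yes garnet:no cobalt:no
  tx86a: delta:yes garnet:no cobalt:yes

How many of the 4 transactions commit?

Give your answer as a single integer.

Answer: 0

Derivation:
tx63b: no from cobalt -> abort (commits=0)
txc80: no from delta -> abort (commits=0)
txeec: no from garnet, cobalt -> abort (commits=0)
tx86a: no from garnet -> abort (commits=0)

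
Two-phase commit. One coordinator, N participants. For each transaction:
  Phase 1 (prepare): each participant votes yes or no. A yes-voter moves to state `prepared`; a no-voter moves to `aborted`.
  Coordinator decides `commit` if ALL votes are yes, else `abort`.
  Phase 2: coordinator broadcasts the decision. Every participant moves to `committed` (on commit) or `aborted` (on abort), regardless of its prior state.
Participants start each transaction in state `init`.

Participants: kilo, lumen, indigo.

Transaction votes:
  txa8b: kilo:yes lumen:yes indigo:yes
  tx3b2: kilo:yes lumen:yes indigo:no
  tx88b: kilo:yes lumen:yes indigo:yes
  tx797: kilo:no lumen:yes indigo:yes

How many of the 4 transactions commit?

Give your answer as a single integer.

txa8b: all yes -> commit (commits=1)
tx3b2: no from indigo -> abort (commits=1)
tx88b: all yes -> commit (commits=2)
tx797: no from kilo -> abort (commits=2)

Answer: 2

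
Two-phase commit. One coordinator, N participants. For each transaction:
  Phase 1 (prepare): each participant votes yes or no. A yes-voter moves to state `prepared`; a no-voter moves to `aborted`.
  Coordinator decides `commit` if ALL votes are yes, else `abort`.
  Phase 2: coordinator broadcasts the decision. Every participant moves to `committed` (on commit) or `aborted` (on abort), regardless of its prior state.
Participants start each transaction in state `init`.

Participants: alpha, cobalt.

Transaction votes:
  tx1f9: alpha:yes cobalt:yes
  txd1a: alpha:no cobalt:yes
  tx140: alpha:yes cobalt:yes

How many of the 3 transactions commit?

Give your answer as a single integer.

Answer: 2

Derivation:
tx1f9: all yes -> commit (commits=1)
txd1a: no from alpha -> abort (commits=1)
tx140: all yes -> commit (commits=2)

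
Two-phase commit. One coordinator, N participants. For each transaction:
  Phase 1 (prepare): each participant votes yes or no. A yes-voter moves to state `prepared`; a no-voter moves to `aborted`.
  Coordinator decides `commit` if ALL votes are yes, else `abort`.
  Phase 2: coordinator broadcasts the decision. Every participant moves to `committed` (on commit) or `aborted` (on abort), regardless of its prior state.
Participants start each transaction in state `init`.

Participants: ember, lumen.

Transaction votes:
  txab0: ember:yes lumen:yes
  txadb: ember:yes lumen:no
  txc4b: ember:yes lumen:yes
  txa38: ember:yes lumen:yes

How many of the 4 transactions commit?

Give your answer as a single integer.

txab0: all yes -> commit (commits=1)
txadb: no from lumen -> abort (commits=1)
txc4b: all yes -> commit (commits=2)
txa38: all yes -> commit (commits=3)

Answer: 3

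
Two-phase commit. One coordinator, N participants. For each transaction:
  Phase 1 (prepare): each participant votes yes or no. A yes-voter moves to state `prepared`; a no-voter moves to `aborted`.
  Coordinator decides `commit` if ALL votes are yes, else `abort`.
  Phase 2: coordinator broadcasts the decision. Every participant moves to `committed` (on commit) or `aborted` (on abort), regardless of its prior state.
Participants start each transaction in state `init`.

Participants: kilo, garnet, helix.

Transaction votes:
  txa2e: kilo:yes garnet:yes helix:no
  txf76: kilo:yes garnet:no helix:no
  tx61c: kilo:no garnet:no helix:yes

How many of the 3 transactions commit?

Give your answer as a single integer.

Answer: 0

Derivation:
txa2e: no from helix -> abort (commits=0)
txf76: no from garnet, helix -> abort (commits=0)
tx61c: no from kilo, garnet -> abort (commits=0)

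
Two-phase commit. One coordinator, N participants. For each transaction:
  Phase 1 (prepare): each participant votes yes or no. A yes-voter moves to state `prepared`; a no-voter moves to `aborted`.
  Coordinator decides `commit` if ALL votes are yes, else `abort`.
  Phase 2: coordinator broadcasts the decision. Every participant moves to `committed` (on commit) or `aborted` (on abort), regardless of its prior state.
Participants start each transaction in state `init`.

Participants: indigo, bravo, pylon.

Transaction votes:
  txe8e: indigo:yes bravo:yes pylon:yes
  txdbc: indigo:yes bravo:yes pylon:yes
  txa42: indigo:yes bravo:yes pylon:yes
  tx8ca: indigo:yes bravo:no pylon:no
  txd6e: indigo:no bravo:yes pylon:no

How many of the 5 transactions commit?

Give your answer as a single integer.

txe8e: all yes -> commit (commits=1)
txdbc: all yes -> commit (commits=2)
txa42: all yes -> commit (commits=3)
tx8ca: no from bravo, pylon -> abort (commits=3)
txd6e: no from indigo, pylon -> abort (commits=3)

Answer: 3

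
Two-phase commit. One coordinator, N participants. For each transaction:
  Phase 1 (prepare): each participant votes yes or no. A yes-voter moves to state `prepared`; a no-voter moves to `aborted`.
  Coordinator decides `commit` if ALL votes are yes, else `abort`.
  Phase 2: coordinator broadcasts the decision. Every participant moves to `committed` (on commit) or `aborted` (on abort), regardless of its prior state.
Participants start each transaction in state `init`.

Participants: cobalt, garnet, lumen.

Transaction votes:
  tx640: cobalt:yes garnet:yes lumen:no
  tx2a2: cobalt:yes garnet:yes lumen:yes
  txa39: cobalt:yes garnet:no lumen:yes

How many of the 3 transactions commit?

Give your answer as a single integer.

tx640: no from lumen -> abort (commits=0)
tx2a2: all yes -> commit (commits=1)
txa39: no from garnet -> abort (commits=1)

Answer: 1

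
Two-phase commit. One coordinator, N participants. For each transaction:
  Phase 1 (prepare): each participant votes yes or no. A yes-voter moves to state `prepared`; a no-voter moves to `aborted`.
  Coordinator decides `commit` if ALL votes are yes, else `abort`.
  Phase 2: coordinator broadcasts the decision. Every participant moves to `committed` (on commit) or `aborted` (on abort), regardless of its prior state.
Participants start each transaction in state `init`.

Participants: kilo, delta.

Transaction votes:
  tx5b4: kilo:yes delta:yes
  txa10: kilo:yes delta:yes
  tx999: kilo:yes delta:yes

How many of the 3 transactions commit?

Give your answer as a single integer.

Answer: 3

Derivation:
tx5b4: all yes -> commit (commits=1)
txa10: all yes -> commit (commits=2)
tx999: all yes -> commit (commits=3)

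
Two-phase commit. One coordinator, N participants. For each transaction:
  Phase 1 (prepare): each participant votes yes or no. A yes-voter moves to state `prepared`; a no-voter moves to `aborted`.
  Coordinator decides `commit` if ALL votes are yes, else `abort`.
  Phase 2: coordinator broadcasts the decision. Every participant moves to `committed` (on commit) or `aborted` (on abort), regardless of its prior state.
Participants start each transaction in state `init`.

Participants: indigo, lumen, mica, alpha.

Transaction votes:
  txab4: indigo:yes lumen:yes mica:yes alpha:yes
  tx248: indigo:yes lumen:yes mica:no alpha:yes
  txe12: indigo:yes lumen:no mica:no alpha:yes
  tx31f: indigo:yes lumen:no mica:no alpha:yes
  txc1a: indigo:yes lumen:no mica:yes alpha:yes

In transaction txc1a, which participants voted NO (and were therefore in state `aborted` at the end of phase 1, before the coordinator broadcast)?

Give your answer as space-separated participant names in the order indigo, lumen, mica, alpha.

Txn txc1a phase 1: indigo yes -> prepared; lumen no -> aborted; mica yes -> prepared; alpha yes -> prepared

Answer: lumen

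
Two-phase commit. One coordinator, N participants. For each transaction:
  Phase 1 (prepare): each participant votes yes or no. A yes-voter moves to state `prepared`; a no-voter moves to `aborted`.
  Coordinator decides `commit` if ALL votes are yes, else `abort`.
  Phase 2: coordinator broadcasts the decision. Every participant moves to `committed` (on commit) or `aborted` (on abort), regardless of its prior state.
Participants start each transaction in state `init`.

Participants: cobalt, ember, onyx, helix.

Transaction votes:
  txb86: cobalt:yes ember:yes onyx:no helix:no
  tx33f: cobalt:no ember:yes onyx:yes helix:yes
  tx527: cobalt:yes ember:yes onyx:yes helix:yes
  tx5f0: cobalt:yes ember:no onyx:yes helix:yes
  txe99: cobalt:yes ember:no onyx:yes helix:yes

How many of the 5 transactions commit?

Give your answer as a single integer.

Answer: 1

Derivation:
txb86: no from onyx, helix -> abort (commits=0)
tx33f: no from cobalt -> abort (commits=0)
tx527: all yes -> commit (commits=1)
tx5f0: no from ember -> abort (commits=1)
txe99: no from ember -> abort (commits=1)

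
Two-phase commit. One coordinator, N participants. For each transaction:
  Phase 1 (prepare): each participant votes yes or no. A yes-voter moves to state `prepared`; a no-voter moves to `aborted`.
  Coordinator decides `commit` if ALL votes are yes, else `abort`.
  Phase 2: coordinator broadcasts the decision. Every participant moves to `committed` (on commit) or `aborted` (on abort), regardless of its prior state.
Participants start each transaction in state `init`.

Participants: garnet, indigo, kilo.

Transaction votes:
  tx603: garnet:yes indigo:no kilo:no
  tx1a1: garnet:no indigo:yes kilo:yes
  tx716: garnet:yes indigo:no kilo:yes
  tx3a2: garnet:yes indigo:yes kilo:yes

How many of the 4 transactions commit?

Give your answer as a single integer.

tx603: no from indigo, kilo -> abort (commits=0)
tx1a1: no from garnet -> abort (commits=0)
tx716: no from indigo -> abort (commits=0)
tx3a2: all yes -> commit (commits=1)

Answer: 1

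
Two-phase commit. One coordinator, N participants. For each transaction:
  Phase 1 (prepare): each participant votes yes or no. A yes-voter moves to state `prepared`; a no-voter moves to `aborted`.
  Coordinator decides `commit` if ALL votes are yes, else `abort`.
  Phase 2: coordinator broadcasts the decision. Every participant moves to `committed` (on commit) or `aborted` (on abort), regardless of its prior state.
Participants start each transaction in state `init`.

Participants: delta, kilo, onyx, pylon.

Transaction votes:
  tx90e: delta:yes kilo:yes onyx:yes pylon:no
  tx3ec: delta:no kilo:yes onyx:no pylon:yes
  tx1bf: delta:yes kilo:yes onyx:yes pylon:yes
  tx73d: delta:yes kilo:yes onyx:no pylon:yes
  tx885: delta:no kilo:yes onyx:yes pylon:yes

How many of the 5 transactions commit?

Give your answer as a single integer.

Answer: 1

Derivation:
tx90e: no from pylon -> abort (commits=0)
tx3ec: no from delta, onyx -> abort (commits=0)
tx1bf: all yes -> commit (commits=1)
tx73d: no from onyx -> abort (commits=1)
tx885: no from delta -> abort (commits=1)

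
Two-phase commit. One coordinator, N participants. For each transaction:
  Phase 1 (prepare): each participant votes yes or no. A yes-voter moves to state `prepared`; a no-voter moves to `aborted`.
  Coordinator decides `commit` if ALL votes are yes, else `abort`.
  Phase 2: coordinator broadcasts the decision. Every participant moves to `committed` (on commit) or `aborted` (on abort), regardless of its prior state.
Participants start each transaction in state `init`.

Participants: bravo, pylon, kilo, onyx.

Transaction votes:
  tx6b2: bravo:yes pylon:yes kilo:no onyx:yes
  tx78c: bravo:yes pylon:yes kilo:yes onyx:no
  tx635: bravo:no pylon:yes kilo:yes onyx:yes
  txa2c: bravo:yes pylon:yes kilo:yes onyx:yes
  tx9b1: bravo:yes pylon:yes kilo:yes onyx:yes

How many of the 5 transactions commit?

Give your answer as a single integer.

tx6b2: no from kilo -> abort (commits=0)
tx78c: no from onyx -> abort (commits=0)
tx635: no from bravo -> abort (commits=0)
txa2c: all yes -> commit (commits=1)
tx9b1: all yes -> commit (commits=2)

Answer: 2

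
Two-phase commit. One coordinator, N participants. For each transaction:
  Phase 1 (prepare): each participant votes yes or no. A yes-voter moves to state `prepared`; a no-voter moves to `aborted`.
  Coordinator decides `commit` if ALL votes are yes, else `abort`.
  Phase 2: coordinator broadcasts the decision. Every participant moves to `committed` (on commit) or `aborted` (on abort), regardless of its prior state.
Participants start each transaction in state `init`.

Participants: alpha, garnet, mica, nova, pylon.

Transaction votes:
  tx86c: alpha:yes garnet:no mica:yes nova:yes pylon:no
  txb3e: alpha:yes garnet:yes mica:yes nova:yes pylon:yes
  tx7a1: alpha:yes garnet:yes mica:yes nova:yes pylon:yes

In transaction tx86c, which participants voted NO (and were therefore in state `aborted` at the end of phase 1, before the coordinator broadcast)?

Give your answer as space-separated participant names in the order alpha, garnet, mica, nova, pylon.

Answer: garnet pylon

Derivation:
Txn tx86c phase 1: alpha yes -> prepared; garnet no -> aborted; mica yes -> prepared; nova yes -> prepared; pylon no -> aborted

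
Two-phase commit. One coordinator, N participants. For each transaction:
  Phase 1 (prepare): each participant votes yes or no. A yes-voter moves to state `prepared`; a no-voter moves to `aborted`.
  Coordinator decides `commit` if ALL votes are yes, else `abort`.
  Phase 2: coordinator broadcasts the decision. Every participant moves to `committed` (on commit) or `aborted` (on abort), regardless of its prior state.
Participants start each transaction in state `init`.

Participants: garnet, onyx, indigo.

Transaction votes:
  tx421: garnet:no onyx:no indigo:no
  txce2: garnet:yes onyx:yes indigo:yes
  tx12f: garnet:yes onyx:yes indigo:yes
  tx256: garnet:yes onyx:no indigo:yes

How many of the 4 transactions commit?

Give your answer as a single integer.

tx421: no from garnet, onyx, indigo -> abort (commits=0)
txce2: all yes -> commit (commits=1)
tx12f: all yes -> commit (commits=2)
tx256: no from onyx -> abort (commits=2)

Answer: 2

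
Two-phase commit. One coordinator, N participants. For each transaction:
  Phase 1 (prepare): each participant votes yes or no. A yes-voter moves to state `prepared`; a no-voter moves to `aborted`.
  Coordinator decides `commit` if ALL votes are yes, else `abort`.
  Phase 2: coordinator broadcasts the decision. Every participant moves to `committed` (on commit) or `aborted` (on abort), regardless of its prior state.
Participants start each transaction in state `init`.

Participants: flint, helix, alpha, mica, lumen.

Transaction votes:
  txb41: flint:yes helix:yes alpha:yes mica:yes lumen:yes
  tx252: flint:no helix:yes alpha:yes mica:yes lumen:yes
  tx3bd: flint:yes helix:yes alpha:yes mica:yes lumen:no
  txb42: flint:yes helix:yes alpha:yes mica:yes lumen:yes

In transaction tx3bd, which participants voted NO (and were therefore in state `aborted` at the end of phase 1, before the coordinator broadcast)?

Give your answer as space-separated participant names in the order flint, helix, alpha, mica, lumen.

Answer: lumen

Derivation:
Txn tx3bd phase 1: flint yes -> prepared; helix yes -> prepared; alpha yes -> prepared; mica yes -> prepared; lumen no -> aborted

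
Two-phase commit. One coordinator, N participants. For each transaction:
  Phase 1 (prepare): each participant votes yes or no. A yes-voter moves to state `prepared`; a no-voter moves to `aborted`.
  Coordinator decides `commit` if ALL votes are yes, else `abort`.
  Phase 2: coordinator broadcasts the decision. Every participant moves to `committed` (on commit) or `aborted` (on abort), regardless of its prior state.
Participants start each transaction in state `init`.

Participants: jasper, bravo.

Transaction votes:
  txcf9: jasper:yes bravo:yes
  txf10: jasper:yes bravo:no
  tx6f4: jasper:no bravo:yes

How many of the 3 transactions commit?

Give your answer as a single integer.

Answer: 1

Derivation:
txcf9: all yes -> commit (commits=1)
txf10: no from bravo -> abort (commits=1)
tx6f4: no from jasper -> abort (commits=1)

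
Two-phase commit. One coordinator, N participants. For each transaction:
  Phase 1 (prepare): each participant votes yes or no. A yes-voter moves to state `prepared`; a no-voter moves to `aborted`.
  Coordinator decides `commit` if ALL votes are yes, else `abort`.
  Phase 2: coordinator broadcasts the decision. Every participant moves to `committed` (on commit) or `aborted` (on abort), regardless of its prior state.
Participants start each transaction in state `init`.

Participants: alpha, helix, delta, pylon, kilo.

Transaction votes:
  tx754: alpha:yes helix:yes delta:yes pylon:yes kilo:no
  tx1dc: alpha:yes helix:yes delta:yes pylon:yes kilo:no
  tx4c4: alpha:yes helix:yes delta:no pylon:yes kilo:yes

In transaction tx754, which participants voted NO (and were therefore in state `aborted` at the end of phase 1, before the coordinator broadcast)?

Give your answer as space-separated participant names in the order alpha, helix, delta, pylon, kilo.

Answer: kilo

Derivation:
Txn tx754 phase 1: alpha yes -> prepared; helix yes -> prepared; delta yes -> prepared; pylon yes -> prepared; kilo no -> aborted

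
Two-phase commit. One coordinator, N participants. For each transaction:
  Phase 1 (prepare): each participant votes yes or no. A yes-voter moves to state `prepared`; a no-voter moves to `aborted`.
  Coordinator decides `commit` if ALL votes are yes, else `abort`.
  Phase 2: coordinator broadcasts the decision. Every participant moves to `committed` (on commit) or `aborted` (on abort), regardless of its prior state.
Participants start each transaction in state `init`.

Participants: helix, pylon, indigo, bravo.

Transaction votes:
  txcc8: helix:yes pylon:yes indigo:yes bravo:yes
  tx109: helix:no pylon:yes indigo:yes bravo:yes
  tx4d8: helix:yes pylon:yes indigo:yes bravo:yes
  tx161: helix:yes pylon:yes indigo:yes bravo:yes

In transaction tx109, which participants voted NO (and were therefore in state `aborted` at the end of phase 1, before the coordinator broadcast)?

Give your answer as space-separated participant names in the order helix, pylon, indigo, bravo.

Txn tx109 phase 1: helix no -> aborted; pylon yes -> prepared; indigo yes -> prepared; bravo yes -> prepared

Answer: helix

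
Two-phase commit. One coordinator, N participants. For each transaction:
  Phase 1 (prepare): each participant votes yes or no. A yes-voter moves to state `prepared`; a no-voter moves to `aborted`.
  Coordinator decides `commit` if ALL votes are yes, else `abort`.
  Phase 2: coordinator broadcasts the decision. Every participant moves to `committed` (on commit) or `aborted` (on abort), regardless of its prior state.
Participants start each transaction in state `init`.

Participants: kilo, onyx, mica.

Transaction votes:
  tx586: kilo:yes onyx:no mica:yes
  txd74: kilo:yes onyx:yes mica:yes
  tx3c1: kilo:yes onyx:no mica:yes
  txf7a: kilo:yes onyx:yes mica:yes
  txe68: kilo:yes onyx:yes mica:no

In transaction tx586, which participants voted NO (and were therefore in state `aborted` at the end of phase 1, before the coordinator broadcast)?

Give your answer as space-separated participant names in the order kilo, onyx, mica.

Txn tx586 phase 1: kilo yes -> prepared; onyx no -> aborted; mica yes -> prepared

Answer: onyx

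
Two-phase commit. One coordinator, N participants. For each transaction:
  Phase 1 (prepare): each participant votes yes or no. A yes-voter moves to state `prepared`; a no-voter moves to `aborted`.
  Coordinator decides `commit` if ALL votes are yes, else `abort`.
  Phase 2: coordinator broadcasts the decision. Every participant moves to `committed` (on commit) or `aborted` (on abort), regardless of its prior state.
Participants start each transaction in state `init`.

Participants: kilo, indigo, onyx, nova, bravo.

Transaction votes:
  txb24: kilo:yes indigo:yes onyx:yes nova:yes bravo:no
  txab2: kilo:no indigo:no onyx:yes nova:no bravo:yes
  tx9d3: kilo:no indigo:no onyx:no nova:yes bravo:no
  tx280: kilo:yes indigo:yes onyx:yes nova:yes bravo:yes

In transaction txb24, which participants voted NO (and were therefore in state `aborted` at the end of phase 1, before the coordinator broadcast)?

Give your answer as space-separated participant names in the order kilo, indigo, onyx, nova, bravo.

Txn txb24 phase 1: kilo yes -> prepared; indigo yes -> prepared; onyx yes -> prepared; nova yes -> prepared; bravo no -> aborted

Answer: bravo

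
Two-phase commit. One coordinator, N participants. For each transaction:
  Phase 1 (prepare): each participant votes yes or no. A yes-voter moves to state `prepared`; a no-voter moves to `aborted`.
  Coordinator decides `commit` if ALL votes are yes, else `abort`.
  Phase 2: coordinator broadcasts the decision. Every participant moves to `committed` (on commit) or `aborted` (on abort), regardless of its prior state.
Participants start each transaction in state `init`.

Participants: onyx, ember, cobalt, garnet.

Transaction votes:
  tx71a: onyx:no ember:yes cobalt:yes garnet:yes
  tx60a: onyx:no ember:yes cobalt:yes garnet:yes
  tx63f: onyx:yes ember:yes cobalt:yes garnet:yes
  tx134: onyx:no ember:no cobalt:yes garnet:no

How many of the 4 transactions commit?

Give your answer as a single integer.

Answer: 1

Derivation:
tx71a: no from onyx -> abort (commits=0)
tx60a: no from onyx -> abort (commits=0)
tx63f: all yes -> commit (commits=1)
tx134: no from onyx, ember, garnet -> abort (commits=1)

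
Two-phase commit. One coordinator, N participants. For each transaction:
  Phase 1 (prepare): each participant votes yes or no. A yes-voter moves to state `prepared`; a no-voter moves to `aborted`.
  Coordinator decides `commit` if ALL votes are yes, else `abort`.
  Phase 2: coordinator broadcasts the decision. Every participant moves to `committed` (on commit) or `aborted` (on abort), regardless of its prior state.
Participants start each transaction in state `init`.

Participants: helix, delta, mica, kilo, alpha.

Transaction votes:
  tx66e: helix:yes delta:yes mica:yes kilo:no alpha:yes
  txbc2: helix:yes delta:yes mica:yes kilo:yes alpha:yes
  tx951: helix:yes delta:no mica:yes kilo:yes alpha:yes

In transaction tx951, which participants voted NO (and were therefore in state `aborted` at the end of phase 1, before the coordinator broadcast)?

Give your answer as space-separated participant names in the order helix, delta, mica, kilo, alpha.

Txn tx951 phase 1: helix yes -> prepared; delta no -> aborted; mica yes -> prepared; kilo yes -> prepared; alpha yes -> prepared

Answer: delta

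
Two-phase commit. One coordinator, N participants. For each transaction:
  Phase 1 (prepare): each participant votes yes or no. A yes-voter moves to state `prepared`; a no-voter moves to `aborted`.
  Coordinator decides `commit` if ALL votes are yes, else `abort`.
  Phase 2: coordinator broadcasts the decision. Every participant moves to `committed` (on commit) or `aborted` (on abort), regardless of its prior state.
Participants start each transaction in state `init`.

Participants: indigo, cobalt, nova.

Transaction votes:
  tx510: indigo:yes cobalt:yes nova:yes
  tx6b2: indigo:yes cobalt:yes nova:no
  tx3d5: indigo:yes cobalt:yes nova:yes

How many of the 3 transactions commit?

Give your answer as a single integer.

tx510: all yes -> commit (commits=1)
tx6b2: no from nova -> abort (commits=1)
tx3d5: all yes -> commit (commits=2)

Answer: 2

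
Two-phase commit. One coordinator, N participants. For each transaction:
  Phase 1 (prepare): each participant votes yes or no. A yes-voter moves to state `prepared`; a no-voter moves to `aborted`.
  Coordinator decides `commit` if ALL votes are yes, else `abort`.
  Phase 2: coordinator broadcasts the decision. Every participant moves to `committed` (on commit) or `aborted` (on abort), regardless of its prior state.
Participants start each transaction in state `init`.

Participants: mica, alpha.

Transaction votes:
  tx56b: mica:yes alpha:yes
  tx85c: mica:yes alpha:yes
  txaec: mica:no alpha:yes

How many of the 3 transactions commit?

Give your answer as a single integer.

tx56b: all yes -> commit (commits=1)
tx85c: all yes -> commit (commits=2)
txaec: no from mica -> abort (commits=2)

Answer: 2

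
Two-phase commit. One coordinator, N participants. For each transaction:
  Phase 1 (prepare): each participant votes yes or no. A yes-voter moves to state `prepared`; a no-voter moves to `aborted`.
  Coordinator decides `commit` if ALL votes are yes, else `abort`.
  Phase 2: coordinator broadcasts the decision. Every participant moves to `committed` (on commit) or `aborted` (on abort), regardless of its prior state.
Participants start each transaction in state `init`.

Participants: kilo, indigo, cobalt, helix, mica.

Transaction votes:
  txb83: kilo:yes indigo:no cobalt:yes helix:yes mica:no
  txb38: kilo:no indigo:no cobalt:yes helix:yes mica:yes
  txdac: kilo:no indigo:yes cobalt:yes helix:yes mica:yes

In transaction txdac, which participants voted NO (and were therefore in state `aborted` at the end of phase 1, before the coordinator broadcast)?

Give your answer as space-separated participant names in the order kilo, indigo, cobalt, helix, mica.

Answer: kilo

Derivation:
Txn txdac phase 1: kilo no -> aborted; indigo yes -> prepared; cobalt yes -> prepared; helix yes -> prepared; mica yes -> prepared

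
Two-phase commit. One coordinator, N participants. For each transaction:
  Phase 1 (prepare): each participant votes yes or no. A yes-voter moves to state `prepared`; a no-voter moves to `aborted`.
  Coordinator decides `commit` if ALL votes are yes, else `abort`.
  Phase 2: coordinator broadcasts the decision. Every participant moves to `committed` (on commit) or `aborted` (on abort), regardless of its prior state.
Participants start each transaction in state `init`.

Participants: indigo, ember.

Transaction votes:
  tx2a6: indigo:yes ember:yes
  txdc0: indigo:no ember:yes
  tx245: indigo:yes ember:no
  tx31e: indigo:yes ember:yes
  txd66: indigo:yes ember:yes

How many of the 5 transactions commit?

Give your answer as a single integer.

tx2a6: all yes -> commit (commits=1)
txdc0: no from indigo -> abort (commits=1)
tx245: no from ember -> abort (commits=1)
tx31e: all yes -> commit (commits=2)
txd66: all yes -> commit (commits=3)

Answer: 3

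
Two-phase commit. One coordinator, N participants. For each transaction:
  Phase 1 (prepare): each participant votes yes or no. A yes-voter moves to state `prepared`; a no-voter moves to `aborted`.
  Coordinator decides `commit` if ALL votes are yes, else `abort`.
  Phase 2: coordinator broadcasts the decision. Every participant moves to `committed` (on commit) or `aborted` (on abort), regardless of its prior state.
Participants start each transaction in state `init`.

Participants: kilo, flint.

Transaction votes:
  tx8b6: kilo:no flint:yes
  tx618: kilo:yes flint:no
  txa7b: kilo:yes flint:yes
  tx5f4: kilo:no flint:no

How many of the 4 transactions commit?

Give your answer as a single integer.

Answer: 1

Derivation:
tx8b6: no from kilo -> abort (commits=0)
tx618: no from flint -> abort (commits=0)
txa7b: all yes -> commit (commits=1)
tx5f4: no from kilo, flint -> abort (commits=1)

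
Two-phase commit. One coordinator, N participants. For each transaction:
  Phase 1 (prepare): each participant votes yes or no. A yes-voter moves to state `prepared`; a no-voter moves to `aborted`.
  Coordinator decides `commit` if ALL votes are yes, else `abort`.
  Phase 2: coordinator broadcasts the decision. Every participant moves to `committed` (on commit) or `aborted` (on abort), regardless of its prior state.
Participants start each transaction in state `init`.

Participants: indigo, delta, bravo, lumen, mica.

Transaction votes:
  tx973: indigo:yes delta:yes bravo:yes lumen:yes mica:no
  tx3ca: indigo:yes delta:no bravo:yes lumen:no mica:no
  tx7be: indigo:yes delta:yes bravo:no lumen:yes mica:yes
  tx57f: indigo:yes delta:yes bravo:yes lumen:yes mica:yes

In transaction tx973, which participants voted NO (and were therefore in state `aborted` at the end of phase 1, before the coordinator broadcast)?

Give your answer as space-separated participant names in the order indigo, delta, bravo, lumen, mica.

Txn tx973 phase 1: indigo yes -> prepared; delta yes -> prepared; bravo yes -> prepared; lumen yes -> prepared; mica no -> aborted

Answer: mica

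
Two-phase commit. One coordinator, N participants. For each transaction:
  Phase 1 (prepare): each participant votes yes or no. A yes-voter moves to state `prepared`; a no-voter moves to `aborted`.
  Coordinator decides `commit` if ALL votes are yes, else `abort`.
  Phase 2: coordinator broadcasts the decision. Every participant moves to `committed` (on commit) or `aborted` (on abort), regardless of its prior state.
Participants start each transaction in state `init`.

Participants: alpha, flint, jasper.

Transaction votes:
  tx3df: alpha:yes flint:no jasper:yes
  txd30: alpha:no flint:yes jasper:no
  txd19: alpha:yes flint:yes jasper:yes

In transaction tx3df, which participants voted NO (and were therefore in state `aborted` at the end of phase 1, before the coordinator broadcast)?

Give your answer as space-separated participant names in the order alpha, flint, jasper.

Txn tx3df phase 1: alpha yes -> prepared; flint no -> aborted; jasper yes -> prepared

Answer: flint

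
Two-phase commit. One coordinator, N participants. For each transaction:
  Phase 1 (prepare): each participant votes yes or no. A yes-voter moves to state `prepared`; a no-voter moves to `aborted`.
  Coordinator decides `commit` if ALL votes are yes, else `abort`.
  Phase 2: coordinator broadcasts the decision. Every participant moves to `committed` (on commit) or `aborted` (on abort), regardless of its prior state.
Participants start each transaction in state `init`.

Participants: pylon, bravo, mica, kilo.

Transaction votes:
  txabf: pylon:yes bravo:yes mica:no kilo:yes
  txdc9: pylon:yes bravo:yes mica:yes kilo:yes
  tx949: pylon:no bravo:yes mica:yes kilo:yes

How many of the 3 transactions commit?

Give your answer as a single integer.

Answer: 1

Derivation:
txabf: no from mica -> abort (commits=0)
txdc9: all yes -> commit (commits=1)
tx949: no from pylon -> abort (commits=1)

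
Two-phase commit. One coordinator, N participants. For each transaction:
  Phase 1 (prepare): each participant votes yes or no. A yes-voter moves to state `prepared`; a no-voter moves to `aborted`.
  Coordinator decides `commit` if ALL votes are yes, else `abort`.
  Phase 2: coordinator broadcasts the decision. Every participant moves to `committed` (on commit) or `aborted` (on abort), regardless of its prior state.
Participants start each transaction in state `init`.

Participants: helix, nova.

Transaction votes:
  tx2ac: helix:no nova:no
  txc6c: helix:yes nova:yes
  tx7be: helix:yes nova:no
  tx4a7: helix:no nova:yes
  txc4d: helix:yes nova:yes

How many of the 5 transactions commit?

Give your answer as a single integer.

Answer: 2

Derivation:
tx2ac: no from helix, nova -> abort (commits=0)
txc6c: all yes -> commit (commits=1)
tx7be: no from nova -> abort (commits=1)
tx4a7: no from helix -> abort (commits=1)
txc4d: all yes -> commit (commits=2)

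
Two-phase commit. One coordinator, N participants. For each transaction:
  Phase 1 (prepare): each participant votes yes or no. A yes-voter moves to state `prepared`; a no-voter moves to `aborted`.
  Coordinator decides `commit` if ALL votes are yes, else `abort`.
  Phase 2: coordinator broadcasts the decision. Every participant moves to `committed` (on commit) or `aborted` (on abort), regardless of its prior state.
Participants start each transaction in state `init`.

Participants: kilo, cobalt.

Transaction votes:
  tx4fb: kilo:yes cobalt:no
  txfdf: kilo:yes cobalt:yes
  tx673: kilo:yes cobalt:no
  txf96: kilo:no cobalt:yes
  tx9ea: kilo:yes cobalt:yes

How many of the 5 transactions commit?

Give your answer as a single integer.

tx4fb: no from cobalt -> abort (commits=0)
txfdf: all yes -> commit (commits=1)
tx673: no from cobalt -> abort (commits=1)
txf96: no from kilo -> abort (commits=1)
tx9ea: all yes -> commit (commits=2)

Answer: 2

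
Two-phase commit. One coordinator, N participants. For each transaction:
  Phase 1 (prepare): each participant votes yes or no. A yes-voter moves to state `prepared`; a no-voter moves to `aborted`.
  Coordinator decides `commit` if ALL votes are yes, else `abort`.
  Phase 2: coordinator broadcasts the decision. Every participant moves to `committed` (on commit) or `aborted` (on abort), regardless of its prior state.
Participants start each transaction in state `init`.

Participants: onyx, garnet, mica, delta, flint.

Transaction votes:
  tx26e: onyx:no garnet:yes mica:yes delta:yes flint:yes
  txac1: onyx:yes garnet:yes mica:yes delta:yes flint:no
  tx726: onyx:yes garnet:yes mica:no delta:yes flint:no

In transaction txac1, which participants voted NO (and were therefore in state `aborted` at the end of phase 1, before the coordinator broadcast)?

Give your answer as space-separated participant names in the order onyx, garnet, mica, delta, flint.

Txn txac1 phase 1: onyx yes -> prepared; garnet yes -> prepared; mica yes -> prepared; delta yes -> prepared; flint no -> aborted

Answer: flint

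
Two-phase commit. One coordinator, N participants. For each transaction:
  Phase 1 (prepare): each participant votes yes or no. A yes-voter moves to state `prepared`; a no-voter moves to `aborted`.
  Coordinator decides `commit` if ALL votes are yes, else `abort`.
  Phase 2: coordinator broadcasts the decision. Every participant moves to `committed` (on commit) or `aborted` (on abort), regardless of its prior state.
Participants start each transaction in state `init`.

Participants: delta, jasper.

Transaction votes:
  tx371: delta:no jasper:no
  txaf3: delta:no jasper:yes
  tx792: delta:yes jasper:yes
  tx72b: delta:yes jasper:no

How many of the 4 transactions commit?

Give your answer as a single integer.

tx371: no from delta, jasper -> abort (commits=0)
txaf3: no from delta -> abort (commits=0)
tx792: all yes -> commit (commits=1)
tx72b: no from jasper -> abort (commits=1)

Answer: 1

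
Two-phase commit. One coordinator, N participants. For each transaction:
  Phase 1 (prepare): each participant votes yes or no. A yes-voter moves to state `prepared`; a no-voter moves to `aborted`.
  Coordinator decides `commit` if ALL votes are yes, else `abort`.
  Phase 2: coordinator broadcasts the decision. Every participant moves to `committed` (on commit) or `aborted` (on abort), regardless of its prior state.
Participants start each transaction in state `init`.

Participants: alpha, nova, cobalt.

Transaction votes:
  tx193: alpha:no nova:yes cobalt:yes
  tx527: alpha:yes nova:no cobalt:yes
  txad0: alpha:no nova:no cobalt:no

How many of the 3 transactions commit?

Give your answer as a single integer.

tx193: no from alpha -> abort (commits=0)
tx527: no from nova -> abort (commits=0)
txad0: no from alpha, nova, cobalt -> abort (commits=0)

Answer: 0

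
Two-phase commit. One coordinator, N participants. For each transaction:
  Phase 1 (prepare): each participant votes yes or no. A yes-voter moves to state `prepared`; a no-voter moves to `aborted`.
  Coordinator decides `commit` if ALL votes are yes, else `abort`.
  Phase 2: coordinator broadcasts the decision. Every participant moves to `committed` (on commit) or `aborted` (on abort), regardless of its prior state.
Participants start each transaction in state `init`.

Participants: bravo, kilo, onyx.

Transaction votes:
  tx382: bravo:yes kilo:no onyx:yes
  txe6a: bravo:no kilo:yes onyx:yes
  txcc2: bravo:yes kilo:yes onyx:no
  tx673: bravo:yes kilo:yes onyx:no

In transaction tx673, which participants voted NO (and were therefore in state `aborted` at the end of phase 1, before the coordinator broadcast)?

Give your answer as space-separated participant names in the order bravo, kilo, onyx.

Txn tx673 phase 1: bravo yes -> prepared; kilo yes -> prepared; onyx no -> aborted

Answer: onyx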